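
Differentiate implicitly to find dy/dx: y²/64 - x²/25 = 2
Apply d/dx to both sides, remembering that y depends on x. Each occurrence of y therefore brings in a y' = dy/dx via the chain rule.

With F(x, y) equal to the left-hand side minus the right, differentiate F term by term:
  d/dx[-x^2/25] = -2x/25
  d/dx[y^2/64] = y·y'/32
  d/dx[-2] = 0
Adding these up, d/dx[F] = 0 becomes
  (-2x/25) + (y/32)·y' = 0,
so isolating y',
  dy/dx = -(-2x/25)/(y/32) = 64x/(25y)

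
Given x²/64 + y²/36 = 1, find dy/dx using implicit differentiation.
Apply d/dx to both sides, remembering that y depends on x. Each occurrence of y therefore brings in a y' = dy/dx via the chain rule.

With F(x, y) equal to the left-hand side minus the right, differentiate F term by term:
  d/dx[x^2/64] = x/32
  d/dx[y^2/36] = y·y'/18
  d/dx[-1] = 0
Adding these up, d/dx[F] = 0 becomes
  (x/32) + (y/18)·y' = 0,
so isolating y',
  dy/dx = -(x/32)/(y/18) = -9x/(16y)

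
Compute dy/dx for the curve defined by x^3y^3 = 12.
Differentiate both sides with respect to x, treating y as y(x). By the chain rule, any term containing y contributes a factor of y' = dy/dx when we differentiate it.

Move every term to one side and write the relation as F(x, y) = 0. Term by term,
  d/dx[x^3y^3] = 3x^3y^2·y' + 3x^2y^3
  d/dx[-12] = 0

The pieces without y' make up ∂F/∂x and the coefficient of y' is ∂F/∂y:
  ∂F/∂x = 3x^2y^3,
  ∂F/∂y = 3x^3y^2.

Since d/dx[F] = ∂F/∂x + (∂F/∂y)·y' = 0, solve for y':
  (∂F/∂y)·y' = -∂F/∂x
  dy/dx = -(∂F/∂x)/(∂F/∂y) = -(3x^2y^3)/(3x^3y^2) = -y/x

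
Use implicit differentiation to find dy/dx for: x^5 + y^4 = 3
Differentiate both sides with respect to x, treating y as y(x). By the chain rule, any term containing y contributes a factor of y' = dy/dx when we differentiate it.

Move every term to one side and write the relation as F(x, y) = 0. Term by term,
  d/dx[x^5] = 5x^4
  d/dx[y^4] = 4y^3·y'
  d/dx[-3] = 0

The pieces without y' make up ∂F/∂x and the coefficient of y' is ∂F/∂y:
  ∂F/∂x = 5x^4,
  ∂F/∂y = 4y^3.

Since d/dx[F] = ∂F/∂x + (∂F/∂y)·y' = 0, solve for y':
  (∂F/∂y)·y' = -∂F/∂x
  dy/dx = -(∂F/∂x)/(∂F/∂y) = -(5x^4)/(4y^3) = -5x^4/(4y^3)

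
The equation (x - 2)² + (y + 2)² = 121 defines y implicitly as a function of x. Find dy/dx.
Take d/dx of both sides. Since y is implicitly a function of x, the chain rule attaches a y' = dy/dx factor whenever we differentiate through y.

Set F(x, y) = (left side) − (right side), so the curve is F = 0. Differentiating each term of F:
  d/dx[(x - 2)^2] = 2x - 4
  d/dx[(y + 2)^2] = 2·y'(y + 2)
  d/dx[-121] = 0

Collecting, the y'-free part is the partial derivative in x and the y' coefficient is the partial derivative in y:
  ∂F/∂x = 2x - 4
  ∂F/∂y = 2y + 4

so d/dx[F(x, y(x))] = ∂F/∂x + (∂F/∂y)·y' = 0. Rearranging,
  dy/dx = -(∂F/∂x)/(∂F/∂y) = -(2x - 4)/(2y + 4) = (2 - x)/(y + 2)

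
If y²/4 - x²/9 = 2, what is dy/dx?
Apply d/dx to both sides, remembering that y depends on x. Each occurrence of y therefore brings in a y' = dy/dx via the chain rule.

With F(x, y) equal to the left-hand side minus the right, differentiate F term by term:
  d/dx[-x^2/9] = -2x/9
  d/dx[y^2/4] = y·y'/2
  d/dx[-2] = 0
Adding these up, d/dx[F] = 0 becomes
  (-2x/9) + (y/2)·y' = 0,
so isolating y',
  dy/dx = -(-2x/9)/(y/2) = 4x/(9y)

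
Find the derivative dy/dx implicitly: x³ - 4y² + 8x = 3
Differentiate both sides with respect to x, treating y as y(x). By the chain rule, any term containing y contributes a factor of y' = dy/dx when we differentiate it.

Move every term to one side and write the relation as F(x, y) = 0. Term by term,
  d/dx[x^3] = 3x^2
  d/dx[8x] = 8
  d/dx[-4y^2] = -8y·y'
  d/dx[-3] = 0

The pieces without y' make up ∂F/∂x and the coefficient of y' is ∂F/∂y:
  ∂F/∂x = 3x^2 + 8,
  ∂F/∂y = -8y.

Since d/dx[F] = ∂F/∂x + (∂F/∂y)·y' = 0, solve for y':
  (∂F/∂y)·y' = -∂F/∂x
  dy/dx = -(∂F/∂x)/(∂F/∂y) = -(3x^2 + 8)/(-8y) = (3x^2 + 8)/(8y)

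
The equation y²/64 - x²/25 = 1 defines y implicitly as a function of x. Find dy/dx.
Differentiate the relation implicitly: treat y = y(x) and apply the chain rule, so every y-derivative picks up a y' = dy/dx factor.

With everything moved to the left-hand side, differentiate term by term:
  d/dx[-x^2/25] = -2x/25
  d/dx[y^2/64] = y·y'/32
  d/dx[-1] = 0

Separating the contributions that come from x directly and those that come through y:
  without y':      -2x/25
  multiplying y':  y/32

so (-2x/25) + (y/32)·y' = 0, and therefore
  dy/dx = -(-2x/25)/(y/32) = 64x/(25y)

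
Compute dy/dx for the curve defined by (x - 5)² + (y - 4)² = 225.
Differentiate the relation implicitly: treat y = y(x) and apply the chain rule, so every y-derivative picks up a y' = dy/dx factor.

With everything moved to the left-hand side, differentiate term by term:
  d/dx[(x - 5)^2] = 2x - 10
  d/dx[(y - 4)^2] = 2·y'(y - 4)
  d/dx[-225] = 0

Separating the contributions that come from x directly and those that come through y:
  without y':      2x - 10
  multiplying y':  2y - 8

so (2x - 10) + (2y - 8)·y' = 0, and therefore
  dy/dx = -(2x - 10)/(2y - 8) = (5 - x)/(y - 4)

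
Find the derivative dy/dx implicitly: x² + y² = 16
Differentiate the relation implicitly: treat y = y(x) and apply the chain rule, so every y-derivative picks up a y' = dy/dx factor.

With everything moved to the left-hand side, differentiate term by term:
  d/dx[x^2] = 2x
  d/dx[y^2] = 2y·y'
  d/dx[-16] = 0

Separating the contributions that come from x directly and those that come through y:
  without y':      2x
  multiplying y':  2y

so (2x) + (2y)·y' = 0, and therefore
  dy/dx = -(2x)/(2y) = -x/y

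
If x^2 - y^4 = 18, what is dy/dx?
Differentiate both sides with respect to x, treating y as y(x). By the chain rule, any term containing y contributes a factor of y' = dy/dx when we differentiate it.

Move every term to one side and write the relation as F(x, y) = 0. Term by term,
  d/dx[x^2] = 2x
  d/dx[-y^4] = -4y^3·y'
  d/dx[-18] = 0

The pieces without y' make up ∂F/∂x and the coefficient of y' is ∂F/∂y:
  ∂F/∂x = 2x,
  ∂F/∂y = -4y^3.

Since d/dx[F] = ∂F/∂x + (∂F/∂y)·y' = 0, solve for y':
  (∂F/∂y)·y' = -∂F/∂x
  dy/dx = -(∂F/∂x)/(∂F/∂y) = -(2x)/(-4y^3) = x/(2y^3)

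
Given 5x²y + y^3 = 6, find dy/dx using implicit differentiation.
Apply d/dx to both sides, remembering that y depends on x. Each occurrence of y therefore brings in a y' = dy/dx via the chain rule.

With F(x, y) equal to the left-hand side minus the right, differentiate F term by term:
  d/dx[5x^2y] = 5x^2·y' + 10xy
  d/dx[y^3] = 3y^2·y'
  d/dx[-6] = 0
Adding these up, d/dx[F] = 0 becomes
  (10xy) + (5x^2 + 3y^2)·y' = 0,
so isolating y',
  dy/dx = -(10xy)/(5x^2 + 3y^2) = -10xy/(5x^2 + 3y^2)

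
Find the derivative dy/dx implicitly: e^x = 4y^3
Differentiate the relation implicitly: treat y = y(x) and apply the chain rule, so every y-derivative picks up a y' = dy/dx factor.

With everything moved to the left-hand side, differentiate term by term:
  d/dx[-4y^3] = -12y^2·y'
  d/dx[e^(x)] = e^(x)

Separating the contributions that come from x directly and those that come through y:
  without y':      e^(x)
  multiplying y':  -12y^2

so (e^(x)) + (-12y^2)·y' = 0, and therefore
  dy/dx = -(e^(x))/(-12y^2) = e^(x)/(12y^2)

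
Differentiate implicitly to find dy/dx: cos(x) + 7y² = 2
Apply d/dx to both sides, remembering that y depends on x. Each occurrence of y therefore brings in a y' = dy/dx via the chain rule.

With F(x, y) equal to the left-hand side minus the right, differentiate F term by term:
  d/dx[7y^2] = 14y·y'
  d/dx[cos(x)] = -sin(x)
  d/dx[-2] = 0
Adding these up, d/dx[F] = 0 becomes
  (-sin(x)) + (14y)·y' = 0,
so isolating y',
  dy/dx = -(-sin(x))/(14y) = sin(x)/(14y)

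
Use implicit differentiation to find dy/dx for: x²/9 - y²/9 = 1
Differentiate the relation implicitly: treat y = y(x) and apply the chain rule, so every y-derivative picks up a y' = dy/dx factor.

With everything moved to the left-hand side, differentiate term by term:
  d/dx[x^2/9] = 2x/9
  d/dx[-y^2/9] = -2y·y'/9
  d/dx[-1] = 0

Separating the contributions that come from x directly and those that come through y:
  without y':      2x/9
  multiplying y':  -2y/9

so (2x/9) + (-2y/9)·y' = 0, and therefore
  dy/dx = -(2x/9)/(-2y/9) = x/y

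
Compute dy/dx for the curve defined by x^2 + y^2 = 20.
Take d/dx of both sides. Since y is implicitly a function of x, the chain rule attaches a y' = dy/dx factor whenever we differentiate through y.

Set F(x, y) = (left side) − (right side), so the curve is F = 0. Differentiating each term of F:
  d/dx[x^2] = 2x
  d/dx[y^2] = 2y·y'
  d/dx[-20] = 0

Collecting, the y'-free part is the partial derivative in x and the y' coefficient is the partial derivative in y:
  ∂F/∂x = 2x
  ∂F/∂y = 2y

so d/dx[F(x, y(x))] = ∂F/∂x + (∂F/∂y)·y' = 0. Rearranging,
  dy/dx = -(∂F/∂x)/(∂F/∂y) = -(2x)/(2y) = -x/y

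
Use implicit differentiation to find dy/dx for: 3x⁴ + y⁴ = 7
Differentiate the relation implicitly: treat y = y(x) and apply the chain rule, so every y-derivative picks up a y' = dy/dx factor.

With everything moved to the left-hand side, differentiate term by term:
  d/dx[3x^4] = 12x^3
  d/dx[y^4] = 4y^3·y'
  d/dx[-7] = 0

Separating the contributions that come from x directly and those that come through y:
  without y':      12x^3
  multiplying y':  4y^3

so (12x^3) + (4y^3)·y' = 0, and therefore
  dy/dx = -(12x^3)/(4y^3) = -3x^3/y^3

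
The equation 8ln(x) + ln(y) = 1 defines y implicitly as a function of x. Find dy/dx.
Differentiate the relation implicitly: treat y = y(x) and apply the chain rule, so every y-derivative picks up a y' = dy/dx factor.

With everything moved to the left-hand side, differentiate term by term:
  d/dx[8ln(x)] = 8/x
  d/dx[ln(y)] = y'/y
  d/dx[-1] = 0

Separating the contributions that come from x directly and those that come through y:
  without y':      8/x
  multiplying y':  1/y

so (8/x) + (1/y)·y' = 0, and therefore
  dy/dx = -(8/x)/(1/y) = -8y/x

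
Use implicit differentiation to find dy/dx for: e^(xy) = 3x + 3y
Differentiate both sides with respect to x, treating y as y(x). By the chain rule, any term containing y contributes a factor of y' = dy/dx when we differentiate it.

Move every term to one side and write the relation as F(x, y) = 0. Term by term,
  d/dx[-3x] = -3
  d/dx[-3y] = -3·y'
  d/dx[e^(xy)] = (x·y' + y)·e^(xy)

The pieces without y' make up ∂F/∂x and the coefficient of y' is ∂F/∂y:
  ∂F/∂x = y·e^(xy) - 3,
  ∂F/∂y = x·e^(xy) - 3.

Since d/dx[F] = ∂F/∂x + (∂F/∂y)·y' = 0, solve for y':
  (∂F/∂y)·y' = -∂F/∂x
  dy/dx = -(∂F/∂x)/(∂F/∂y) = -(y·e^(xy) - 3)/(x·e^(xy) - 3) = (-y·e^(xy) + 3)/(x·e^(xy) - 3)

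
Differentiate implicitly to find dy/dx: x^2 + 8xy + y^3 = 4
Apply d/dx to both sides, remembering that y depends on x. Each occurrence of y therefore brings in a y' = dy/dx via the chain rule.

With F(x, y) equal to the left-hand side minus the right, differentiate F term by term:
  d/dx[x^2] = 2x
  d/dx[8xy] = 8x·y' + 8y
  d/dx[y^3] = 3y^2·y'
  d/dx[-4] = 0
Adding these up, d/dx[F] = 0 becomes
  (2x + 8y) + (8x + 3y^2)·y' = 0,
so isolating y',
  dy/dx = -(2x + 8y)/(8x + 3y^2) = 2(-x - 4y)/(8x + 3y^2)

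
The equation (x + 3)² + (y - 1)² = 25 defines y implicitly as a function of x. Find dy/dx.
Differentiate both sides with respect to x, treating y as y(x). By the chain rule, any term containing y contributes a factor of y' = dy/dx when we differentiate it.

Move every term to one side and write the relation as F(x, y) = 0. Term by term,
  d/dx[(x + 3)^2] = 2x + 6
  d/dx[(y - 1)^2] = 2·y'(y - 1)
  d/dx[-25] = 0

The pieces without y' make up ∂F/∂x and the coefficient of y' is ∂F/∂y:
  ∂F/∂x = 2x + 6,
  ∂F/∂y = 2y - 2.

Since d/dx[F] = ∂F/∂x + (∂F/∂y)·y' = 0, solve for y':
  (∂F/∂y)·y' = -∂F/∂x
  dy/dx = -(∂F/∂x)/(∂F/∂y) = -(2x + 6)/(2y - 2) = (-x - 3)/(y - 1)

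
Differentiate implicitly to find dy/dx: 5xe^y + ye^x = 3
Apply d/dx to both sides, remembering that y depends on x. Each occurrence of y therefore brings in a y' = dy/dx via the chain rule.

With F(x, y) equal to the left-hand side minus the right, differentiate F term by term:
  d/dx[5x·e^(y)] = 5x·y'·e^(y) + 5e^(y)
  d/dx[y·e^(x)] = y·e^(x) + y'·e^(x)
  d/dx[-3] = 0
Adding these up, d/dx[F] = 0 becomes
  (y·e^(x) + 5e^(y)) + (5x·e^(y) + e^(x))·y' = 0,
so isolating y',
  dy/dx = -(y·e^(x) + 5e^(y))/(5x·e^(y) + e^(x)) = (-y·e^(x) - 5e^(y))/(5x·e^(y) + e^(x))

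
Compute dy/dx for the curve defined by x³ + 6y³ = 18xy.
Take d/dx of both sides. Since y is implicitly a function of x, the chain rule attaches a y' = dy/dx factor whenever we differentiate through y.

Set F(x, y) = (left side) − (right side), so the curve is F = 0. Differentiating each term of F:
  d/dx[x^3] = 3x^2
  d/dx[-18xy] = -18x·y' - 18y
  d/dx[6y^3] = 18y^2·y'

Collecting, the y'-free part is the partial derivative in x and the y' coefficient is the partial derivative in y:
  ∂F/∂x = 3x^2 - 18y
  ∂F/∂y = -18x + 18y^2

so d/dx[F(x, y(x))] = ∂F/∂x + (∂F/∂y)·y' = 0. Rearranging,
  dy/dx = -(∂F/∂x)/(∂F/∂y) = -(3x^2 - 18y)/(-18x + 18y^2) = (x^2/6 - y)/(x - y^2)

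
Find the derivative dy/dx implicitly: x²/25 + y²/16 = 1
Apply d/dx to both sides, remembering that y depends on x. Each occurrence of y therefore brings in a y' = dy/dx via the chain rule.

With F(x, y) equal to the left-hand side minus the right, differentiate F term by term:
  d/dx[x^2/25] = 2x/25
  d/dx[y^2/16] = y·y'/8
  d/dx[-1] = 0
Adding these up, d/dx[F] = 0 becomes
  (2x/25) + (y/8)·y' = 0,
so isolating y',
  dy/dx = -(2x/25)/(y/8) = -16x/(25y)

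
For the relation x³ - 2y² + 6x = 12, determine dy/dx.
Apply d/dx to both sides, remembering that y depends on x. Each occurrence of y therefore brings in a y' = dy/dx via the chain rule.

With F(x, y) equal to the left-hand side minus the right, differentiate F term by term:
  d/dx[x^3] = 3x^2
  d/dx[6x] = 6
  d/dx[-2y^2] = -4y·y'
  d/dx[-12] = 0
Adding these up, d/dx[F] = 0 becomes
  (3x^2 + 6) + (-4y)·y' = 0,
so isolating y',
  dy/dx = -(3x^2 + 6)/(-4y) = 3(x^2 + 2)/(4y)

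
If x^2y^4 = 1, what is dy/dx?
Differentiate the relation implicitly: treat y = y(x) and apply the chain rule, so every y-derivative picks up a y' = dy/dx factor.

With everything moved to the left-hand side, differentiate term by term:
  d/dx[x^2y^4] = 4x^2y^3·y' + 2xy^4
  d/dx[-1] = 0

Separating the contributions that come from x directly and those that come through y:
  without y':      2xy^4
  multiplying y':  4x^2y^3

so (2xy^4) + (4x^2y^3)·y' = 0, and therefore
  dy/dx = -(2xy^4)/(4x^2y^3) = -y/(2x)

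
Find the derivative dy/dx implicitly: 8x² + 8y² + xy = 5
Take d/dx of both sides. Since y is implicitly a function of x, the chain rule attaches a y' = dy/dx factor whenever we differentiate through y.

Set F(x, y) = (left side) − (right side), so the curve is F = 0. Differentiating each term of F:
  d/dx[8x^2] = 16x
  d/dx[xy] = x·y' + y
  d/dx[8y^2] = 16y·y'
  d/dx[-5] = 0

Collecting, the y'-free part is the partial derivative in x and the y' coefficient is the partial derivative in y:
  ∂F/∂x = 16x + y
  ∂F/∂y = x + 16y

so d/dx[F(x, y(x))] = ∂F/∂x + (∂F/∂y)·y' = 0. Rearranging,
  dy/dx = -(∂F/∂x)/(∂F/∂y) = -(16x + y)/(x + 16y) = (-16x - y)/(x + 16y)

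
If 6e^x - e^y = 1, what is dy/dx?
Take d/dx of both sides. Since y is implicitly a function of x, the chain rule attaches a y' = dy/dx factor whenever we differentiate through y.

Set F(x, y) = (left side) − (right side), so the curve is F = 0. Differentiating each term of F:
  d/dx[6e^(x)] = 6e^(x)
  d/dx[-e^(y)] = -y'·e^(y)
  d/dx[-1] = 0

Collecting, the y'-free part is the partial derivative in x and the y' coefficient is the partial derivative in y:
  ∂F/∂x = 6e^(x)
  ∂F/∂y = -e^(y)

so d/dx[F(x, y(x))] = ∂F/∂x + (∂F/∂y)·y' = 0. Rearranging,
  dy/dx = -(∂F/∂x)/(∂F/∂y) = -(6e^(x))/(-e^(y)) = 6e^(x - y)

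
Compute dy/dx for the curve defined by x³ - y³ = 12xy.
Differentiate both sides with respect to x, treating y as y(x). By the chain rule, any term containing y contributes a factor of y' = dy/dx when we differentiate it.

Move every term to one side and write the relation as F(x, y) = 0. Term by term,
  d/dx[x^3] = 3x^2
  d/dx[-12xy] = -12x·y' - 12y
  d/dx[-y^3] = -3y^2·y'

The pieces without y' make up ∂F/∂x and the coefficient of y' is ∂F/∂y:
  ∂F/∂x = 3x^2 - 12y,
  ∂F/∂y = -12x - 3y^2.

Since d/dx[F] = ∂F/∂x + (∂F/∂y)·y' = 0, solve for y':
  (∂F/∂y)·y' = -∂F/∂x
  dy/dx = -(∂F/∂x)/(∂F/∂y) = -(3x^2 - 12y)/(-12x - 3y^2) = (x^2 - 4y)/(4x + y^2)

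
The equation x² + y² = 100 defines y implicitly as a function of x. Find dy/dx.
Take d/dx of both sides. Since y is implicitly a function of x, the chain rule attaches a y' = dy/dx factor whenever we differentiate through y.

Set F(x, y) = (left side) − (right side), so the curve is F = 0. Differentiating each term of F:
  d/dx[x^2] = 2x
  d/dx[y^2] = 2y·y'
  d/dx[-100] = 0

Collecting, the y'-free part is the partial derivative in x and the y' coefficient is the partial derivative in y:
  ∂F/∂x = 2x
  ∂F/∂y = 2y

so d/dx[F(x, y(x))] = ∂F/∂x + (∂F/∂y)·y' = 0. Rearranging,
  dy/dx = -(∂F/∂x)/(∂F/∂y) = -(2x)/(2y) = -x/y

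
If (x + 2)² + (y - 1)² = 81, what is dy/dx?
Differentiate both sides with respect to x, treating y as y(x). By the chain rule, any term containing y contributes a factor of y' = dy/dx when we differentiate it.

Move every term to one side and write the relation as F(x, y) = 0. Term by term,
  d/dx[(x + 2)^2] = 2x + 4
  d/dx[(y - 1)^2] = 2·y'(y - 1)
  d/dx[-81] = 0

The pieces without y' make up ∂F/∂x and the coefficient of y' is ∂F/∂y:
  ∂F/∂x = 2x + 4,
  ∂F/∂y = 2y - 2.

Since d/dx[F] = ∂F/∂x + (∂F/∂y)·y' = 0, solve for y':
  (∂F/∂y)·y' = -∂F/∂x
  dy/dx = -(∂F/∂x)/(∂F/∂y) = -(2x + 4)/(2y - 2) = (-x - 2)/(y - 1)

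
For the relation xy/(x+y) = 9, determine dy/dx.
Differentiate the relation implicitly: treat y = y(x) and apply the chain rule, so every y-derivative picks up a y' = dy/dx factor.

With everything moved to the left-hand side, differentiate term by term:
  d/dx[xy/(x + y)] = xy(-y' - 1)/(x + y)^2 + x·y'/(x + y) + y/(x + y)
  d/dx[-9] = 0

Separating the contributions that come from x directly and those that come through y:
  without y':      -xy/(x + y)^2 + y/(x + y)
  multiplying y':  -xy/(x + y)^2 + x/(x + y)

so (-xy/(x + y)^2 + y/(x + y)) + (-xy/(x + y)^2 + x/(x + y))·y' = 0, and therefore
  dy/dx = -(-xy/(x + y)^2 + y/(x + y))/(-xy/(x + y)^2 + x/(x + y))
        = -(y^2/(x + y)^2)/(x^2/(x + y)^2) = -y^2/x^2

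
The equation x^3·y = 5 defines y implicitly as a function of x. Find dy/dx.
Take d/dx of both sides. Since y is implicitly a function of x, the chain rule attaches a y' = dy/dx factor whenever we differentiate through y.

Set F(x, y) = (left side) − (right side), so the curve is F = 0. Differentiating each term of F:
  d/dx[x^3y] = x^3·y' + 3x^2y
  d/dx[-5] = 0

Collecting, the y'-free part is the partial derivative in x and the y' coefficient is the partial derivative in y:
  ∂F/∂x = 3x^2y
  ∂F/∂y = x^3

so d/dx[F(x, y(x))] = ∂F/∂x + (∂F/∂y)·y' = 0. Rearranging,
  dy/dx = -(∂F/∂x)/(∂F/∂y) = -(3x^2y)/(x^3) = -3y/x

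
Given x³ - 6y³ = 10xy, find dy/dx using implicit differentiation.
Apply d/dx to both sides, remembering that y depends on x. Each occurrence of y therefore brings in a y' = dy/dx via the chain rule.

With F(x, y) equal to the left-hand side minus the right, differentiate F term by term:
  d/dx[x^3] = 3x^2
  d/dx[-10xy] = -10x·y' - 10y
  d/dx[-6y^3] = -18y^2·y'
Adding these up, d/dx[F] = 0 becomes
  (3x^2 - 10y) + (-10x - 18y^2)·y' = 0,
so isolating y',
  dy/dx = -(3x^2 - 10y)/(-10x - 18y^2) = (3x^2 - 10y)/(2(5x + 9y^2))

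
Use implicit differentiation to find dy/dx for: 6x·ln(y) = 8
Differentiate both sides with respect to x, treating y as y(x). By the chain rule, any term containing y contributes a factor of y' = dy/dx when we differentiate it.

Move every term to one side and write the relation as F(x, y) = 0. Term by term,
  d/dx[6x·ln(y)] = 6x·y'/y + 6ln(y)
  d/dx[-8] = 0

The pieces without y' make up ∂F/∂x and the coefficient of y' is ∂F/∂y:
  ∂F/∂x = 6ln(y),
  ∂F/∂y = 6x/y.

Since d/dx[F] = ∂F/∂x + (∂F/∂y)·y' = 0, solve for y':
  (∂F/∂y)·y' = -∂F/∂x
  dy/dx = -(∂F/∂x)/(∂F/∂y) = -(6ln(y))/(6x/y) = -y·ln(y)/x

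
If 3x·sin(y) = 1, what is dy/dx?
Apply d/dx to both sides, remembering that y depends on x. Each occurrence of y therefore brings in a y' = dy/dx via the chain rule.

With F(x, y) equal to the left-hand side minus the right, differentiate F term by term:
  d/dx[3x·sin(y)] = 3x·y'·cos(y) + 3sin(y)
  d/dx[-1] = 0
Adding these up, d/dx[F] = 0 becomes
  (3sin(y)) + (3x·cos(y))·y' = 0,
so isolating y',
  dy/dx = -(3sin(y))/(3x·cos(y)) = -tan(y)/x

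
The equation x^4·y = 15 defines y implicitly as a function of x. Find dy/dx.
Apply d/dx to both sides, remembering that y depends on x. Each occurrence of y therefore brings in a y' = dy/dx via the chain rule.

With F(x, y) equal to the left-hand side minus the right, differentiate F term by term:
  d/dx[x^4y] = x^4·y' + 4x^3y
  d/dx[-15] = 0
Adding these up, d/dx[F] = 0 becomes
  (4x^3y) + (x^4)·y' = 0,
so isolating y',
  dy/dx = -(4x^3y)/(x^4) = -4y/x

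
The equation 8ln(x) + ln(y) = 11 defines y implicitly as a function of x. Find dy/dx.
Differentiate both sides with respect to x, treating y as y(x). By the chain rule, any term containing y contributes a factor of y' = dy/dx when we differentiate it.

Move every term to one side and write the relation as F(x, y) = 0. Term by term,
  d/dx[8ln(x)] = 8/x
  d/dx[ln(y)] = y'/y
  d/dx[-11] = 0

The pieces without y' make up ∂F/∂x and the coefficient of y' is ∂F/∂y:
  ∂F/∂x = 8/x,
  ∂F/∂y = 1/y.

Since d/dx[F] = ∂F/∂x + (∂F/∂y)·y' = 0, solve for y':
  (∂F/∂y)·y' = -∂F/∂x
  dy/dx = -(∂F/∂x)/(∂F/∂y) = -(8/x)/(1/y) = -8y/x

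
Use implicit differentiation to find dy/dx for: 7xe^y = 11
Differentiate both sides with respect to x, treating y as y(x). By the chain rule, any term containing y contributes a factor of y' = dy/dx when we differentiate it.

Move every term to one side and write the relation as F(x, y) = 0. Term by term,
  d/dx[7x·e^(y)] = 7x·y'·e^(y) + 7e^(y)
  d/dx[-11] = 0

The pieces without y' make up ∂F/∂x and the coefficient of y' is ∂F/∂y:
  ∂F/∂x = 7e^(y),
  ∂F/∂y = 7x·e^(y).

Since d/dx[F] = ∂F/∂x + (∂F/∂y)·y' = 0, solve for y':
  (∂F/∂y)·y' = -∂F/∂x
  dy/dx = -(∂F/∂x)/(∂F/∂y) = -(7e^(y))/(7x·e^(y)) = -1/x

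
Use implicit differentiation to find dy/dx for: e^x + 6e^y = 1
Differentiate the relation implicitly: treat y = y(x) and apply the chain rule, so every y-derivative picks up a y' = dy/dx factor.

With everything moved to the left-hand side, differentiate term by term:
  d/dx[e^(x)] = e^(x)
  d/dx[6e^(y)] = 6·y'·e^(y)
  d/dx[-1] = 0

Separating the contributions that come from x directly and those that come through y:
  without y':      e^(x)
  multiplying y':  6e^(y)

so (e^(x)) + (6e^(y))·y' = 0, and therefore
  dy/dx = -(e^(x))/(6e^(y)) = -e^(x - y)/6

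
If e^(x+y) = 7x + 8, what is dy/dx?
Differentiate both sides with respect to x, treating y as y(x). By the chain rule, any term containing y contributes a factor of y' = dy/dx when we differentiate it.

Move every term to one side and write the relation as F(x, y) = 0. Term by term,
  d/dx[-7x] = -7
  d/dx[e^(x + y)] = (y' + 1)·e^(x + y)
  d/dx[-8] = 0

The pieces without y' make up ∂F/∂x and the coefficient of y' is ∂F/∂y:
  ∂F/∂x = e^(x + y) - 7,
  ∂F/∂y = e^(x + y).

Since d/dx[F] = ∂F/∂x + (∂F/∂y)·y' = 0, solve for y':
  (∂F/∂y)·y' = -∂F/∂x
  dy/dx = -(∂F/∂x)/(∂F/∂y) = -(e^(x + y) - 7)/(e^(x + y)) = 7e^(-x - y) - 1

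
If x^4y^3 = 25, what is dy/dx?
Take d/dx of both sides. Since y is implicitly a function of x, the chain rule attaches a y' = dy/dx factor whenever we differentiate through y.

Set F(x, y) = (left side) − (right side), so the curve is F = 0. Differentiating each term of F:
  d/dx[x^4y^3] = 3x^4y^2·y' + 4x^3y^3
  d/dx[-25] = 0

Collecting, the y'-free part is the partial derivative in x and the y' coefficient is the partial derivative in y:
  ∂F/∂x = 4x^3y^3
  ∂F/∂y = 3x^4y^2

so d/dx[F(x, y(x))] = ∂F/∂x + (∂F/∂y)·y' = 0. Rearranging,
  dy/dx = -(∂F/∂x)/(∂F/∂y) = -(4x^3y^3)/(3x^4y^2) = -4y/(3x)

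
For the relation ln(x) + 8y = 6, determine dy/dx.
Differentiate the relation implicitly: treat y = y(x) and apply the chain rule, so every y-derivative picks up a y' = dy/dx factor.

With everything moved to the left-hand side, differentiate term by term:
  d/dx[8y] = 8·y'
  d/dx[ln(x)] = 1/x
  d/dx[-6] = 0

Separating the contributions that come from x directly and those that come through y:
  without y':      1/x
  multiplying y':  8

so (1/x) + (8)·y' = 0, and therefore
  dy/dx = -(1/x)/(8) = -1/(8x)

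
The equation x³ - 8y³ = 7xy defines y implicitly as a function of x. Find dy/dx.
Differentiate both sides with respect to x, treating y as y(x). By the chain rule, any term containing y contributes a factor of y' = dy/dx when we differentiate it.

Move every term to one side and write the relation as F(x, y) = 0. Term by term,
  d/dx[x^3] = 3x^2
  d/dx[-7xy] = -7x·y' - 7y
  d/dx[-8y^3] = -24y^2·y'

The pieces without y' make up ∂F/∂x and the coefficient of y' is ∂F/∂y:
  ∂F/∂x = 3x^2 - 7y,
  ∂F/∂y = -7x - 24y^2.

Since d/dx[F] = ∂F/∂x + (∂F/∂y)·y' = 0, solve for y':
  (∂F/∂y)·y' = -∂F/∂x
  dy/dx = -(∂F/∂x)/(∂F/∂y) = -(3x^2 - 7y)/(-7x - 24y^2) = (3x^2 - 7y)/(7x + 24y^2)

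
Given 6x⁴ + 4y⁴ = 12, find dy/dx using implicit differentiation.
Take d/dx of both sides. Since y is implicitly a function of x, the chain rule attaches a y' = dy/dx factor whenever we differentiate through y.

Set F(x, y) = (left side) − (right side), so the curve is F = 0. Differentiating each term of F:
  d/dx[6x^4] = 24x^3
  d/dx[4y^4] = 16y^3·y'
  d/dx[-12] = 0

Collecting, the y'-free part is the partial derivative in x and the y' coefficient is the partial derivative in y:
  ∂F/∂x = 24x^3
  ∂F/∂y = 16y^3

so d/dx[F(x, y(x))] = ∂F/∂x + (∂F/∂y)·y' = 0. Rearranging,
  dy/dx = -(∂F/∂x)/(∂F/∂y) = -(24x^3)/(16y^3) = -3x^3/(2y^3)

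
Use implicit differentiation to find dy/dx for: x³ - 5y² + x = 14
Apply d/dx to both sides, remembering that y depends on x. Each occurrence of y therefore brings in a y' = dy/dx via the chain rule.

With F(x, y) equal to the left-hand side minus the right, differentiate F term by term:
  d/dx[x^3] = 3x^2
  d/dx[x] = 1
  d/dx[-5y^2] = -10y·y'
  d/dx[-14] = 0
Adding these up, d/dx[F] = 0 becomes
  (3x^2 + 1) + (-10y)·y' = 0,
so isolating y',
  dy/dx = -(3x^2 + 1)/(-10y) = (3x^2 + 1)/(10y)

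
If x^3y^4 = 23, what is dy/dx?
Differentiate both sides with respect to x, treating y as y(x). By the chain rule, any term containing y contributes a factor of y' = dy/dx when we differentiate it.

Move every term to one side and write the relation as F(x, y) = 0. Term by term,
  d/dx[x^3y^4] = 4x^3y^3·y' + 3x^2y^4
  d/dx[-23] = 0

The pieces without y' make up ∂F/∂x and the coefficient of y' is ∂F/∂y:
  ∂F/∂x = 3x^2y^4,
  ∂F/∂y = 4x^3y^3.

Since d/dx[F] = ∂F/∂x + (∂F/∂y)·y' = 0, solve for y':
  (∂F/∂y)·y' = -∂F/∂x
  dy/dx = -(∂F/∂x)/(∂F/∂y) = -(3x^2y^4)/(4x^3y^3) = -3y/(4x)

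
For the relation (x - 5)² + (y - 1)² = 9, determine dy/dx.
Take d/dx of both sides. Since y is implicitly a function of x, the chain rule attaches a y' = dy/dx factor whenever we differentiate through y.

Set F(x, y) = (left side) − (right side), so the curve is F = 0. Differentiating each term of F:
  d/dx[(x - 5)^2] = 2x - 10
  d/dx[(y - 1)^2] = 2·y'(y - 1)
  d/dx[-9] = 0

Collecting, the y'-free part is the partial derivative in x and the y' coefficient is the partial derivative in y:
  ∂F/∂x = 2x - 10
  ∂F/∂y = 2y - 2

so d/dx[F(x, y(x))] = ∂F/∂x + (∂F/∂y)·y' = 0. Rearranging,
  dy/dx = -(∂F/∂x)/(∂F/∂y) = -(2x - 10)/(2y - 2) = (5 - x)/(y - 1)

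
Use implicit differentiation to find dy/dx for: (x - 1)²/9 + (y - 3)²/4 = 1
Differentiate both sides with respect to x, treating y as y(x). By the chain rule, any term containing y contributes a factor of y' = dy/dx when we differentiate it.

Move every term to one side and write the relation as F(x, y) = 0. Term by term,
  d/dx[(x - 1)^2/9] = 2x/9 - 2/9
  d/dx[(y - 3)^2/4] = y'(y - 3)/2
  d/dx[-1] = 0

The pieces without y' make up ∂F/∂x and the coefficient of y' is ∂F/∂y:
  ∂F/∂x = 2x/9 - 2/9,
  ∂F/∂y = y/2 - 3/2.

Since d/dx[F] = ∂F/∂x + (∂F/∂y)·y' = 0, solve for y':
  (∂F/∂y)·y' = -∂F/∂x
  dy/dx = -(∂F/∂x)/(∂F/∂y) = -(2x/9 - 2/9)/(y/2 - 3/2)
        = -(2(x - 1)/9)/((y - 3)/2) = 4(1 - x)/(9(y - 3))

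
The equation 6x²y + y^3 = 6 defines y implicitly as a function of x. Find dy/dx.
Apply d/dx to both sides, remembering that y depends on x. Each occurrence of y therefore brings in a y' = dy/dx via the chain rule.

With F(x, y) equal to the left-hand side minus the right, differentiate F term by term:
  d/dx[6x^2y] = 6x^2·y' + 12xy
  d/dx[y^3] = 3y^2·y'
  d/dx[-6] = 0
Adding these up, d/dx[F] = 0 becomes
  (12xy) + (6x^2 + 3y^2)·y' = 0,
so isolating y',
  dy/dx = -(12xy)/(6x^2 + 3y^2) = -4xy/(2x^2 + y^2)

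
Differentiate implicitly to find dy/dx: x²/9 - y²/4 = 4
Take d/dx of both sides. Since y is implicitly a function of x, the chain rule attaches a y' = dy/dx factor whenever we differentiate through y.

Set F(x, y) = (left side) − (right side), so the curve is F = 0. Differentiating each term of F:
  d/dx[x^2/9] = 2x/9
  d/dx[-y^2/4] = -y·y'/2
  d/dx[-4] = 0

Collecting, the y'-free part is the partial derivative in x and the y' coefficient is the partial derivative in y:
  ∂F/∂x = 2x/9
  ∂F/∂y = -y/2

so d/dx[F(x, y(x))] = ∂F/∂x + (∂F/∂y)·y' = 0. Rearranging,
  dy/dx = -(∂F/∂x)/(∂F/∂y) = -(2x/9)/(-y/2) = 4x/(9y)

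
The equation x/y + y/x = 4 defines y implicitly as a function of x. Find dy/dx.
Differentiate the relation implicitly: treat y = y(x) and apply the chain rule, so every y-derivative picks up a y' = dy/dx factor.

With everything moved to the left-hand side, differentiate term by term:
  d/dx[x/y] = -x·y'/y^2 + 1/y
  d/dx[y/x] = y'/x - y/x^2
  d/dx[-4] = 0

Separating the contributions that come from x directly and those that come through y:
  without y':      1/y - y/x^2
  multiplying y':  -x/y^2 + 1/x

so (1/y - y/x^2) + (-x/y^2 + 1/x)·y' = 0, and therefore
  dy/dx = -(1/y - y/x^2)/(-x/y^2 + 1/x)
        = -((x - y)(x + y)/(x^2y))/(-(x - y)(x + y)/(xy^2)) = y/x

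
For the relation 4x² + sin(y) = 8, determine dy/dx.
Differentiate the relation implicitly: treat y = y(x) and apply the chain rule, so every y-derivative picks up a y' = dy/dx factor.

With everything moved to the left-hand side, differentiate term by term:
  d/dx[4x^2] = 8x
  d/dx[sin(y)] = y'·cos(y)
  d/dx[-8] = 0

Separating the contributions that come from x directly and those that come through y:
  without y':      8x
  multiplying y':  cos(y)

so (8x) + (cos(y))·y' = 0, and therefore
  dy/dx = -(8x)/(cos(y)) = -8x/cos(y)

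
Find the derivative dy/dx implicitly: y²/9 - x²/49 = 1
Take d/dx of both sides. Since y is implicitly a function of x, the chain rule attaches a y' = dy/dx factor whenever we differentiate through y.

Set F(x, y) = (left side) − (right side), so the curve is F = 0. Differentiating each term of F:
  d/dx[-x^2/49] = -2x/49
  d/dx[y^2/9] = 2y·y'/9
  d/dx[-1] = 0

Collecting, the y'-free part is the partial derivative in x and the y' coefficient is the partial derivative in y:
  ∂F/∂x = -2x/49
  ∂F/∂y = 2y/9

so d/dx[F(x, y(x))] = ∂F/∂x + (∂F/∂y)·y' = 0. Rearranging,
  dy/dx = -(∂F/∂x)/(∂F/∂y) = -(-2x/49)/(2y/9) = 9x/(49y)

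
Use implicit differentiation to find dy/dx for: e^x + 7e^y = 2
Differentiate both sides with respect to x, treating y as y(x). By the chain rule, any term containing y contributes a factor of y' = dy/dx when we differentiate it.

Move every term to one side and write the relation as F(x, y) = 0. Term by term,
  d/dx[e^(x)] = e^(x)
  d/dx[7e^(y)] = 7·y'·e^(y)
  d/dx[-2] = 0

The pieces without y' make up ∂F/∂x and the coefficient of y' is ∂F/∂y:
  ∂F/∂x = e^(x),
  ∂F/∂y = 7e^(y).

Since d/dx[F] = ∂F/∂x + (∂F/∂y)·y' = 0, solve for y':
  (∂F/∂y)·y' = -∂F/∂x
  dy/dx = -(∂F/∂x)/(∂F/∂y) = -(e^(x))/(7e^(y)) = -e^(x - y)/7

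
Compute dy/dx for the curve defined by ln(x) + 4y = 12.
Take d/dx of both sides. Since y is implicitly a function of x, the chain rule attaches a y' = dy/dx factor whenever we differentiate through y.

Set F(x, y) = (left side) − (right side), so the curve is F = 0. Differentiating each term of F:
  d/dx[4y] = 4·y'
  d/dx[ln(x)] = 1/x
  d/dx[-12] = 0

Collecting, the y'-free part is the partial derivative in x and the y' coefficient is the partial derivative in y:
  ∂F/∂x = 1/x
  ∂F/∂y = 4

so d/dx[F(x, y(x))] = ∂F/∂x + (∂F/∂y)·y' = 0. Rearranging,
  dy/dx = -(∂F/∂x)/(∂F/∂y) = -(1/x)/(4) = -1/(4x)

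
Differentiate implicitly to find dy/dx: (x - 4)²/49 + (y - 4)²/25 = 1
Differentiate the relation implicitly: treat y = y(x) and apply the chain rule, so every y-derivative picks up a y' = dy/dx factor.

With everything moved to the left-hand side, differentiate term by term:
  d/dx[(x - 4)^2/49] = 2x/49 - 8/49
  d/dx[(y - 4)^2/25] = 2·y'(y - 4)/25
  d/dx[-1] = 0

Separating the contributions that come from x directly and those that come through y:
  without y':      2x/49 - 8/49
  multiplying y':  2y/25 - 8/25

so (2x/49 - 8/49) + (2y/25 - 8/25)·y' = 0, and therefore
  dy/dx = -(2x/49 - 8/49)/(2y/25 - 8/25)
        = -(2(x - 4)/49)/(2(y - 4)/25) = 25(4 - x)/(49(y - 4))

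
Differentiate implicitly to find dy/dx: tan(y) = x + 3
Take d/dx of both sides. Since y is implicitly a function of x, the chain rule attaches a y' = dy/dx factor whenever we differentiate through y.

Set F(x, y) = (left side) − (right side), so the curve is F = 0. Differentiating each term of F:
  d/dx[-x] = -1
  d/dx[tan(y)] = y'(tan(y)^2 + 1)
  d/dx[-3] = 0

Collecting, the y'-free part is the partial derivative in x and the y' coefficient is the partial derivative in y:
  ∂F/∂x = -1
  ∂F/∂y = tan(y)^2 + 1

so d/dx[F(x, y(x))] = ∂F/∂x + (∂F/∂y)·y' = 0. Rearranging,
  dy/dx = -(∂F/∂x)/(∂F/∂y) = -(-1)/(tan(y)^2 + 1) = cos(y)^2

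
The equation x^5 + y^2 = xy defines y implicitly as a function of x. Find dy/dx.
Differentiate both sides with respect to x, treating y as y(x). By the chain rule, any term containing y contributes a factor of y' = dy/dx when we differentiate it.

Move every term to one side and write the relation as F(x, y) = 0. Term by term,
  d/dx[x^5] = 5x^4
  d/dx[-xy] = -x·y' - y
  d/dx[y^2] = 2y·y'

The pieces without y' make up ∂F/∂x and the coefficient of y' is ∂F/∂y:
  ∂F/∂x = 5x^4 - y,
  ∂F/∂y = -x + 2y.

Since d/dx[F] = ∂F/∂x + (∂F/∂y)·y' = 0, solve for y':
  (∂F/∂y)·y' = -∂F/∂x
  dy/dx = -(∂F/∂x)/(∂F/∂y) = -(5x^4 - y)/(-x + 2y) = (5x^4 - y)/(x - 2y)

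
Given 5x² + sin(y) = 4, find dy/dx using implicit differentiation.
Differentiate both sides with respect to x, treating y as y(x). By the chain rule, any term containing y contributes a factor of y' = dy/dx when we differentiate it.

Move every term to one side and write the relation as F(x, y) = 0. Term by term,
  d/dx[5x^2] = 10x
  d/dx[sin(y)] = y'·cos(y)
  d/dx[-4] = 0

The pieces without y' make up ∂F/∂x and the coefficient of y' is ∂F/∂y:
  ∂F/∂x = 10x,
  ∂F/∂y = cos(y).

Since d/dx[F] = ∂F/∂x + (∂F/∂y)·y' = 0, solve for y':
  (∂F/∂y)·y' = -∂F/∂x
  dy/dx = -(∂F/∂x)/(∂F/∂y) = -(10x)/(cos(y)) = -10x/cos(y)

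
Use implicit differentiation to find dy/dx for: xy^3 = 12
Apply d/dx to both sides, remembering that y depends on x. Each occurrence of y therefore brings in a y' = dy/dx via the chain rule.

With F(x, y) equal to the left-hand side minus the right, differentiate F term by term:
  d/dx[xy^3] = 3xy^2·y' + y^3
  d/dx[-12] = 0
Adding these up, d/dx[F] = 0 becomes
  (y^3) + (3xy^2)·y' = 0,
so isolating y',
  dy/dx = -(y^3)/(3xy^2) = -y/(3x)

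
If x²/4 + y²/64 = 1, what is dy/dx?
Differentiate both sides with respect to x, treating y as y(x). By the chain rule, any term containing y contributes a factor of y' = dy/dx when we differentiate it.

Move every term to one side and write the relation as F(x, y) = 0. Term by term,
  d/dx[x^2/4] = x/2
  d/dx[y^2/64] = y·y'/32
  d/dx[-1] = 0

The pieces without y' make up ∂F/∂x and the coefficient of y' is ∂F/∂y:
  ∂F/∂x = x/2,
  ∂F/∂y = y/32.

Since d/dx[F] = ∂F/∂x + (∂F/∂y)·y' = 0, solve for y':
  (∂F/∂y)·y' = -∂F/∂x
  dy/dx = -(∂F/∂x)/(∂F/∂y) = -(x/2)/(y/32) = -16x/y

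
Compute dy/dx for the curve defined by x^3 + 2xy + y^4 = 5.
Apply d/dx to both sides, remembering that y depends on x. Each occurrence of y therefore brings in a y' = dy/dx via the chain rule.

With F(x, y) equal to the left-hand side minus the right, differentiate F term by term:
  d/dx[x^3] = 3x^2
  d/dx[2xy] = 2x·y' + 2y
  d/dx[y^4] = 4y^3·y'
  d/dx[-5] = 0
Adding these up, d/dx[F] = 0 becomes
  (3x^2 + 2y) + (2x + 4y^3)·y' = 0,
so isolating y',
  dy/dx = -(3x^2 + 2y)/(2x + 4y^3) = (-3x^2/2 - y)/(x + 2y^3)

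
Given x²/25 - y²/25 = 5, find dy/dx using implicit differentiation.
Differentiate both sides with respect to x, treating y as y(x). By the chain rule, any term containing y contributes a factor of y' = dy/dx when we differentiate it.

Move every term to one side and write the relation as F(x, y) = 0. Term by term,
  d/dx[x^2/25] = 2x/25
  d/dx[-y^2/25] = -2y·y'/25
  d/dx[-5] = 0

The pieces without y' make up ∂F/∂x and the coefficient of y' is ∂F/∂y:
  ∂F/∂x = 2x/25,
  ∂F/∂y = -2y/25.

Since d/dx[F] = ∂F/∂x + (∂F/∂y)·y' = 0, solve for y':
  (∂F/∂y)·y' = -∂F/∂x
  dy/dx = -(∂F/∂x)/(∂F/∂y) = -(2x/25)/(-2y/25) = x/y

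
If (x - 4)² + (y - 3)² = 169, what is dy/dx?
Take d/dx of both sides. Since y is implicitly a function of x, the chain rule attaches a y' = dy/dx factor whenever we differentiate through y.

Set F(x, y) = (left side) − (right side), so the curve is F = 0. Differentiating each term of F:
  d/dx[(x - 4)^2] = 2x - 8
  d/dx[(y - 3)^2] = 2·y'(y - 3)
  d/dx[-169] = 0

Collecting, the y'-free part is the partial derivative in x and the y' coefficient is the partial derivative in y:
  ∂F/∂x = 2x - 8
  ∂F/∂y = 2y - 6

so d/dx[F(x, y(x))] = ∂F/∂x + (∂F/∂y)·y' = 0. Rearranging,
  dy/dx = -(∂F/∂x)/(∂F/∂y) = -(2x - 8)/(2y - 6) = (4 - x)/(y - 3)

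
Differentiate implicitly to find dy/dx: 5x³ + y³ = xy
Take d/dx of both sides. Since y is implicitly a function of x, the chain rule attaches a y' = dy/dx factor whenever we differentiate through y.

Set F(x, y) = (left side) − (right side), so the curve is F = 0. Differentiating each term of F:
  d/dx[5x^3] = 15x^2
  d/dx[-xy] = -x·y' - y
  d/dx[y^3] = 3y^2·y'

Collecting, the y'-free part is the partial derivative in x and the y' coefficient is the partial derivative in y:
  ∂F/∂x = 15x^2 - y
  ∂F/∂y = -x + 3y^2

so d/dx[F(x, y(x))] = ∂F/∂x + (∂F/∂y)·y' = 0. Rearranging,
  dy/dx = -(∂F/∂x)/(∂F/∂y) = -(15x^2 - y)/(-x + 3y^2) = (15x^2 - y)/(x - 3y^2)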